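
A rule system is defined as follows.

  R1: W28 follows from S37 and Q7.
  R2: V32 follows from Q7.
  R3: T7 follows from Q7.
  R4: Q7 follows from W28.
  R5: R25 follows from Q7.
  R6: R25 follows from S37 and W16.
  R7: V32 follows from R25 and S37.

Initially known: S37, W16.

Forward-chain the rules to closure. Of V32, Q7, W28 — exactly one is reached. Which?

From S37 and W16, R6 gives R25.
R25 and S37 hold, so V32 follows (R7).
W28 would need S37 and Q7 (R1), but Q7 is never established. Q7 would need W28 (R4), but W28 is never established.

V32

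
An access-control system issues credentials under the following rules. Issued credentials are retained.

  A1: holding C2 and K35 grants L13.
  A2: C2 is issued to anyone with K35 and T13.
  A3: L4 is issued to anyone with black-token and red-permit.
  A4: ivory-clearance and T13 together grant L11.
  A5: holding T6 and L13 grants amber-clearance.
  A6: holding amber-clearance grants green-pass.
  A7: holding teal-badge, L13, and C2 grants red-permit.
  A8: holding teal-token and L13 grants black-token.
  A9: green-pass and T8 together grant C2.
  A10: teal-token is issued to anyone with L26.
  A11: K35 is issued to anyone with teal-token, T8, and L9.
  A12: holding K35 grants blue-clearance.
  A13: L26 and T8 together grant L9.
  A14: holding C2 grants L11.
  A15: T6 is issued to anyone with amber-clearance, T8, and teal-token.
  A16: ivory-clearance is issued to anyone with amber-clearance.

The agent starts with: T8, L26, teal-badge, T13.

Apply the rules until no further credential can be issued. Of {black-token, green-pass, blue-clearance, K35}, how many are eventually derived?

Holding L26 and T8 grants L9 (A13).
Holding L26 grants teal-token (A10).
Holding teal-token, T8, and L9 grants K35 (A11).
Holding K35 grants blue-clearance (A12).
Holding K35 and T13 grants C2 (A2).
Holding C2 and K35 grants L13 (A1).
Holding teal-token and L13 grants black-token (A8).
black-token: reached.
green-pass would need amber-clearance (A6), but amber-clearance is never granted.
blue-clearance: reached.
K35: reached.
Reached: black-token, blue-clearance, and K35 — 3 of the 4.

3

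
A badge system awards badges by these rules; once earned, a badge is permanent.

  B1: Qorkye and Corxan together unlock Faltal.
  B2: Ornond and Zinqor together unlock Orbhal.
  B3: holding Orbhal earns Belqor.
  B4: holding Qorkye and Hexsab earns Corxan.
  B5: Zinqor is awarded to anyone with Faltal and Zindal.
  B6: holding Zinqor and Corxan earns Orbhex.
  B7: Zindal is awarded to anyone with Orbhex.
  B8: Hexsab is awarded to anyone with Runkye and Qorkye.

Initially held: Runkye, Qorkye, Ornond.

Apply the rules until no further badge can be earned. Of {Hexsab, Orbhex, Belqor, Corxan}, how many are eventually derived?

2

With Runkye and Qorkye, Hexsab is earned (B8).
With Qorkye and Hexsab, Corxan is earned (B4).
Hexsab: reached.
Orbhex would need Zinqor and Corxan (B6), but Zinqor is never earned.
Belqor would need Orbhal (B3), but Orbhal is never earned.
Corxan: reached.
Reached: Hexsab and Corxan — 2 of the 4.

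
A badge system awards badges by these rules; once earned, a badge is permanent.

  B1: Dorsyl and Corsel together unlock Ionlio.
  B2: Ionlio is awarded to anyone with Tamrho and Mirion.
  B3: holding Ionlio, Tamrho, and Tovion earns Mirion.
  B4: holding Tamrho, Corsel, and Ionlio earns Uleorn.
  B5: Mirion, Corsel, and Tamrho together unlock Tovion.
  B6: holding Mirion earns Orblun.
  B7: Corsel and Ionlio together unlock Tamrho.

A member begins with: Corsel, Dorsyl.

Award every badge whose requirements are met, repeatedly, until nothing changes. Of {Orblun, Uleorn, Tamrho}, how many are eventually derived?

With Dorsyl and Corsel, Ionlio is earned (B1).
With Corsel and Ionlio, Tamrho is earned (B7).
With Tamrho, Corsel, and Ionlio, Uleorn is earned (B4).
Orblun would need Mirion (B6), but Mirion is never earned.
Uleorn: reached.
Tamrho: reached.
Reached: Uleorn and Tamrho — 2 of the 3.

2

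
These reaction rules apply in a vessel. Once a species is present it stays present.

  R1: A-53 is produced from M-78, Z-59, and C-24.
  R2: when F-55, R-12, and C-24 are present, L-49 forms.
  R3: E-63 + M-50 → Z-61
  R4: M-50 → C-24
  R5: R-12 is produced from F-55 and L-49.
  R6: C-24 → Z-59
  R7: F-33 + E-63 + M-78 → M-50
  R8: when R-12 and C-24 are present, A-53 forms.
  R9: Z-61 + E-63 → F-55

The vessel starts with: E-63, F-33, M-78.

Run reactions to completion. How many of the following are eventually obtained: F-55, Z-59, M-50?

3

F-33, E-63, and M-78 present → M-50 forms (R7).
E-63 and M-50 present → Z-61 forms (R3).
M-50 present → C-24 forms (R4).
C-24 present → Z-59 forms (R6).
Z-61 and E-63 present → F-55 forms (R9).
F-55: reached.
Z-59: reached.
M-50: reached.
All 3 are reached.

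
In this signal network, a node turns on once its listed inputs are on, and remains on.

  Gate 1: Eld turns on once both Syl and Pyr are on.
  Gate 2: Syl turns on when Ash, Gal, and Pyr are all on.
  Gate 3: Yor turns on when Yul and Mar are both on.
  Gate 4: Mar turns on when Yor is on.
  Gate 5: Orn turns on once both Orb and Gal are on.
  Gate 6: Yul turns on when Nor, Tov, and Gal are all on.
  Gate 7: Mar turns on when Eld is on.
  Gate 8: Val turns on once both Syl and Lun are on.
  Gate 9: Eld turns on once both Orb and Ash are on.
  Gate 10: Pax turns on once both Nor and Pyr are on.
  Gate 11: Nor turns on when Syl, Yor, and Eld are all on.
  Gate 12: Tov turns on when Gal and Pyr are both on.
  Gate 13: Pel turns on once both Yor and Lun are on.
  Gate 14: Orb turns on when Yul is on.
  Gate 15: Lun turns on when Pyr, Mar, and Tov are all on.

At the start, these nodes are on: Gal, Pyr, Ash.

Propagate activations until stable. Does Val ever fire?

Gate 2: Ash, Gal, and Pyr on → Syl on.
Gate 12: Gal and Pyr on → Tov on.
Syl and Pyr are on, so Eld turns on (Gate 1).
Eld is on, so Mar turns on (Gate 7).
Pyr, Mar, and Tov are on, so Lun turns on (Gate 15).
Gate 8: Syl and Lun on → Val on.

Yes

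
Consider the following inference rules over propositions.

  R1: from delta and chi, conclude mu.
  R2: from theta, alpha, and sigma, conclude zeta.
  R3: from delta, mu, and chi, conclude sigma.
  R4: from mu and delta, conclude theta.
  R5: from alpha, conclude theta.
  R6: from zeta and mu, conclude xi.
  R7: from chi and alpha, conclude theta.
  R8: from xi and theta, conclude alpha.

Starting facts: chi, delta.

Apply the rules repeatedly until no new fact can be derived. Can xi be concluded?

No

xi would need zeta and mu (R6), but zeta is never established.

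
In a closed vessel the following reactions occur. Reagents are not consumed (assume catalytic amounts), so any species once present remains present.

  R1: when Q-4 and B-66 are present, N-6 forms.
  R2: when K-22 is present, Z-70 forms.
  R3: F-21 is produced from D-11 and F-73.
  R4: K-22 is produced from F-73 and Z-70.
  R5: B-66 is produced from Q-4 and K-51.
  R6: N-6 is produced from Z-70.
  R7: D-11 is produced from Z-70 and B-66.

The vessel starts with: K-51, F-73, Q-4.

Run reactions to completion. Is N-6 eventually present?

Q-4 and K-51 present → B-66 forms (R5).
Q-4 and B-66 present → N-6 forms (R1).

Yes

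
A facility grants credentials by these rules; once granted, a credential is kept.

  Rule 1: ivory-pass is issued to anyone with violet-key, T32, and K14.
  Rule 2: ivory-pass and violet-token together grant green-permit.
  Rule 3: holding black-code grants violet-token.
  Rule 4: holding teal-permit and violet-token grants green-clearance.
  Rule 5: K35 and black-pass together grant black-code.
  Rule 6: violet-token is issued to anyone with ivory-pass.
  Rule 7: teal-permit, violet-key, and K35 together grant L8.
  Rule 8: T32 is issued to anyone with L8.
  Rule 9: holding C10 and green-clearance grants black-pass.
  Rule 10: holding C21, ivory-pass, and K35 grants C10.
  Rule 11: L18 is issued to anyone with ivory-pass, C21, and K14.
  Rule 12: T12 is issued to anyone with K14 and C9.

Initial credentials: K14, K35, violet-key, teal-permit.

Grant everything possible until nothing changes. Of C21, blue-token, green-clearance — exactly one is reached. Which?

Holding teal-permit, violet-key, and K35 grants L8 (Rule 7).
Holding L8 grants T32 (Rule 8).
Holding violet-key, T32, and K14 grants ivory-pass (Rule 1).
Holding ivory-pass grants violet-token (Rule 6).
Holding teal-permit and violet-token grants green-clearance (Rule 4).
No rule produces C21, and it is not given. No rule produces blue-token, and it is not given.

green-clearance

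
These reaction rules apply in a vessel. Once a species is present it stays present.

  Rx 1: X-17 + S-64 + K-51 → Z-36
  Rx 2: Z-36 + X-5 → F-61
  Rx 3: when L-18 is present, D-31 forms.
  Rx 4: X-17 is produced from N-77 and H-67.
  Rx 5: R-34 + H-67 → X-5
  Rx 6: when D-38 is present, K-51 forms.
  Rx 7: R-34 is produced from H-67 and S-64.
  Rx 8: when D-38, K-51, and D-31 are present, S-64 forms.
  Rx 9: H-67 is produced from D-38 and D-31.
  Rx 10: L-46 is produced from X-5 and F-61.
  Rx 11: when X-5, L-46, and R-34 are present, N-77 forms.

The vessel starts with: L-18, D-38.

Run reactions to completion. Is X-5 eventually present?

Yes

D-38 present → K-51 forms (Rx 6).
L-18 present → D-31 forms (Rx 3).
D-38, K-51, and D-31 present → S-64 forms (Rx 8).
D-38 and D-31 present → H-67 forms (Rx 9).
H-67 and S-64 present → R-34 forms (Rx 7).
R-34 and H-67 present → X-5 forms (Rx 5).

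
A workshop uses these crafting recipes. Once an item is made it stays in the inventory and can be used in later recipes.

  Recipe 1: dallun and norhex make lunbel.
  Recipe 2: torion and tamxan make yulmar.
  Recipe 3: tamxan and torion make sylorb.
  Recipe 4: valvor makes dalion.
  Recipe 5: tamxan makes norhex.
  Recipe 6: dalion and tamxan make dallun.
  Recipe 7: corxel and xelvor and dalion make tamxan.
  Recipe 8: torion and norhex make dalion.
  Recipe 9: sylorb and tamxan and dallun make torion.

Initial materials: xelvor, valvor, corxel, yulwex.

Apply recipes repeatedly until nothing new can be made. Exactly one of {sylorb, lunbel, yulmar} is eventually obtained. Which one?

Using Recipe 4, valvor makes dalion.
Using Recipe 7, corxel, xelvor, and dalion make tamxan.
tamxan → norhex (Recipe 5).
Using Recipe 6, dalion and tamxan make dallun.
dallun and norhex → lunbel (Recipe 1).
yulmar would need torion and tamxan (Recipe 2), but torion is never obtained. sylorb would need tamxan and torion (Recipe 3), but torion is never obtained.

lunbel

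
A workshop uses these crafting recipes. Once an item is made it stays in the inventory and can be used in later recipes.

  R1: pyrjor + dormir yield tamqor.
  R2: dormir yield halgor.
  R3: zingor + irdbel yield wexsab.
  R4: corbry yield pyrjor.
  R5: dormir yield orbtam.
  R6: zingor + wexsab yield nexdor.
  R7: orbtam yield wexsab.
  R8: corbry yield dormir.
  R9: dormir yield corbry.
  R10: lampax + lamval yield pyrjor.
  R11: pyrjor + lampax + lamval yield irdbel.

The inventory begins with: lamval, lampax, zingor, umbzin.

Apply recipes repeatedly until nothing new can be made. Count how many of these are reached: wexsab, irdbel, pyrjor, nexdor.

Using R10, lampax and lamval make pyrjor.
pyrjor + lampax + lamval → irdbel (R11).
zingor + irdbel → wexsab (R3).
Using R6, zingor and wexsab make nexdor.
wexsab: reached.
irdbel: reached.
pyrjor: reached.
nexdor: reached.
All 4 are reached.

4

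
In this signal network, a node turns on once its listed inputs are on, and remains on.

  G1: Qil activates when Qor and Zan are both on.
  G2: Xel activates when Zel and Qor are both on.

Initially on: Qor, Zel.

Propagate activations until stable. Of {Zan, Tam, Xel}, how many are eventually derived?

1

Zel and Qor are on, so Xel activates (G2).
No rule produces Zan, and it is not given.
No rule produces Tam, and it is not given.
Xel: reached.
Reached: Xel — 1 of the 3.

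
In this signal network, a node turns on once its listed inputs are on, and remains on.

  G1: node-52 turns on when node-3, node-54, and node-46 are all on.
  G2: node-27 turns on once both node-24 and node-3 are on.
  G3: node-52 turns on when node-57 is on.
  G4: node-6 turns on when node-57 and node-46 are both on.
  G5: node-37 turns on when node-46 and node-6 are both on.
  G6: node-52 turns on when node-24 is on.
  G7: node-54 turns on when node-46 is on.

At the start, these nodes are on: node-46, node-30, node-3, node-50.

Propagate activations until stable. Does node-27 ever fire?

node-27 would need node-24 and node-3 (G2), but node-24 never turns on.

No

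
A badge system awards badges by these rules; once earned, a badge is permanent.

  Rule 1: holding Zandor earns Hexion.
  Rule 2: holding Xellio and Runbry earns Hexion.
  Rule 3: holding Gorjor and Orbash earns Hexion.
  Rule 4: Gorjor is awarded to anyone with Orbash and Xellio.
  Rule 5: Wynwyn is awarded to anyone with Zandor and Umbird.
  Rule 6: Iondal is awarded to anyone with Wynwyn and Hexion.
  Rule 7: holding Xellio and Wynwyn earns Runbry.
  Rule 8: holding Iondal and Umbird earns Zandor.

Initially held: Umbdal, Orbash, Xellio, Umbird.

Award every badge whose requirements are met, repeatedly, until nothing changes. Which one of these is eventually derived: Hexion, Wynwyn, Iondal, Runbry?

With Orbash and Xellio, Gorjor is earned (Rule 4).
With Gorjor and Orbash, Hexion is earned (Rule 3).
Wynwyn would need Zandor and Umbird (Rule 5), but Zandor is never earned. Iondal would need Wynwyn and Hexion (Rule 6), but Wynwyn is never earned. Runbry would need Xellio and Wynwyn (Rule 7), but Wynwyn is never earned.

Hexion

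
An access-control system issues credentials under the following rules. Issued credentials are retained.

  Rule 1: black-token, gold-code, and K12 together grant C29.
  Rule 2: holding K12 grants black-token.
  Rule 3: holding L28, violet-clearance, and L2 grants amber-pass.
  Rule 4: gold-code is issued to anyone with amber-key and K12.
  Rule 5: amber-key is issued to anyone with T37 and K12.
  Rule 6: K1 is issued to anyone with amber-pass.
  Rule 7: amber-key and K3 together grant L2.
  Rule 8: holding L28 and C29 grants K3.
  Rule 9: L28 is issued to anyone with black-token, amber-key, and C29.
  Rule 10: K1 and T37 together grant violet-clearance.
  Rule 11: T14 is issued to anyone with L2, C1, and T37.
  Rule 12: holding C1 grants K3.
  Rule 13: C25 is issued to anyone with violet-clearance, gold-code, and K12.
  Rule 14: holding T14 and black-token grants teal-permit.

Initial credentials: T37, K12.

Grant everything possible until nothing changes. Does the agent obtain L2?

Yes

Holding T37 and K12 grants amber-key (Rule 5).
Holding K12 grants black-token (Rule 2).
Holding amber-key and K12 grants gold-code (Rule 4).
Holding black-token, gold-code, and K12 grants C29 (Rule 1).
Holding black-token, amber-key, and C29 grants L28 (Rule 9).
Holding L28 and C29 grants K3 (Rule 8).
Holding amber-key and K3 grants L2 (Rule 7).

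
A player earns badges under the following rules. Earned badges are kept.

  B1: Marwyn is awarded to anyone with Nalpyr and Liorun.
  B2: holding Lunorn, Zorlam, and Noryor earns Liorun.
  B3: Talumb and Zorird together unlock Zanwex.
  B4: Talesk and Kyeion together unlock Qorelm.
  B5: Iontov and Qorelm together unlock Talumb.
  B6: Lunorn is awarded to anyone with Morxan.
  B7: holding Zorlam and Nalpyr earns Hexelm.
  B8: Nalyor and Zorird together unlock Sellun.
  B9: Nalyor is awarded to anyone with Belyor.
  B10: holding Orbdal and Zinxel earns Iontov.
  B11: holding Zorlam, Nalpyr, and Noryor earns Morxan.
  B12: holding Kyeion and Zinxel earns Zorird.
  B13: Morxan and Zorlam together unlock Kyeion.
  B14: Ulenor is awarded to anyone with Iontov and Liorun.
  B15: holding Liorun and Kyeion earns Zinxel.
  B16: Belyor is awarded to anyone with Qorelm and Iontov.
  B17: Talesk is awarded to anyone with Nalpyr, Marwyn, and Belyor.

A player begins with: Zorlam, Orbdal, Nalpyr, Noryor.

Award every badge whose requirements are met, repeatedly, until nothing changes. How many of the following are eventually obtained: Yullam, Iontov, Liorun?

2

With Zorlam, Nalpyr, and Noryor, Morxan is earned (B11).
With Morxan and Zorlam, Kyeion is earned (B13).
With Morxan, Lunorn is earned (B6).
With Lunorn, Zorlam, and Noryor, Liorun is earned (B2).
With Liorun and Kyeion, Zinxel is earned (B15).
With Orbdal and Zinxel, Iontov is earned (B10).
No rule produces Yullam, and it is not given.
Iontov: reached.
Liorun: reached.
Reached: Iontov and Liorun — 2 of the 3.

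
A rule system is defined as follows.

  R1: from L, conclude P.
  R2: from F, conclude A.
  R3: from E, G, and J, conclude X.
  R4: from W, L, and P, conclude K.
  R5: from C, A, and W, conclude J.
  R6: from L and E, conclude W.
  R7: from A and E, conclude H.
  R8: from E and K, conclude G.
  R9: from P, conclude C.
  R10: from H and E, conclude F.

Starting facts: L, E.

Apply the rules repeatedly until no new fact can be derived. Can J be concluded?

J would need C, A, and W (R5), but A is never established.

No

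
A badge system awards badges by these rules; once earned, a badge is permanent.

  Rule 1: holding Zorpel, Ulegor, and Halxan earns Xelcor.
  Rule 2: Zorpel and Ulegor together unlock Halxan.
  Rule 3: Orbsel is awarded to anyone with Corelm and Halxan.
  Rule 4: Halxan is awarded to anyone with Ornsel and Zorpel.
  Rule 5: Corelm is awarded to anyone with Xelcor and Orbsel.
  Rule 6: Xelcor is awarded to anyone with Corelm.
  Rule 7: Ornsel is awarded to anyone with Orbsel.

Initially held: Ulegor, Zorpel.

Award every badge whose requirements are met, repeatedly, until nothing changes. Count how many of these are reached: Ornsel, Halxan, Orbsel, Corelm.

1

With Zorpel and Ulegor, Halxan is earned (Rule 2).
Ornsel would need Orbsel (Rule 7), but Orbsel is never earned.
Halxan: reached.
Orbsel would need Corelm and Halxan (Rule 3), but Corelm is never earned.
Corelm would need Xelcor and Orbsel (Rule 5), but Orbsel is never earned.
Reached: Halxan — 1 of the 4.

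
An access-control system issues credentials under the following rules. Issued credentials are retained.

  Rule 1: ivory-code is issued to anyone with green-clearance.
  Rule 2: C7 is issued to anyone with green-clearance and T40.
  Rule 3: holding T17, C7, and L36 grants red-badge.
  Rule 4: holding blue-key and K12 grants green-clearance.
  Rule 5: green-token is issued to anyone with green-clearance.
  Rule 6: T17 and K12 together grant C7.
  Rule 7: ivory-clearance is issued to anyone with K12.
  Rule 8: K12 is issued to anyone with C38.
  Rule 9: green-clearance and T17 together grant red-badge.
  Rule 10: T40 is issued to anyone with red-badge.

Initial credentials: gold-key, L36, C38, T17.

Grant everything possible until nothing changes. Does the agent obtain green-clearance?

green-clearance would need blue-key and K12 (Rule 4), but blue-key is never granted.

No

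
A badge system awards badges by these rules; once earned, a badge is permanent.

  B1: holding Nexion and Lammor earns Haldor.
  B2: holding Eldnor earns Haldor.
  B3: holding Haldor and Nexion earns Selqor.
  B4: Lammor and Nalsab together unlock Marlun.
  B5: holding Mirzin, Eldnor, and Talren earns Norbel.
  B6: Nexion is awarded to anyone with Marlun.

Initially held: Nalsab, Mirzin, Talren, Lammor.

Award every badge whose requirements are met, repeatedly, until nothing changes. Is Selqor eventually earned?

With Lammor and Nalsab, Marlun is earned (B4).
With Marlun, Nexion is earned (B6).
With Nexion and Lammor, Haldor is earned (B1).
With Haldor and Nexion, Selqor is earned (B3).

Yes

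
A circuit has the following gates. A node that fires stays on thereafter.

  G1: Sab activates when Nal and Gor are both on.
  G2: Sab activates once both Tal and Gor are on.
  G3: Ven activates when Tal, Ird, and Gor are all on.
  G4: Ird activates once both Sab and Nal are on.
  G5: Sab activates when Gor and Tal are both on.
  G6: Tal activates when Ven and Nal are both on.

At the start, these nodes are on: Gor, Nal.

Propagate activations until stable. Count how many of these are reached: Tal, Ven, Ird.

Nal and Gor are on, so Sab activates (G1).
G4: Sab and Nal on → Ird on.
Tal would need Ven and Nal (G6), but Ven never turns on.
Ven would need Tal, Ird, and Gor (G3), but Tal never turns on.
Ird: reached.
Reached: Ird — 1 of the 3.

1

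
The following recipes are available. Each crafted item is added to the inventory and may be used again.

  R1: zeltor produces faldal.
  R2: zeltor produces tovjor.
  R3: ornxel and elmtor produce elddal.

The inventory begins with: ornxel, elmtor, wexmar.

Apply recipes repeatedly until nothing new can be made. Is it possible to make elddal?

Yes

ornxel and elmtor → elddal (R3).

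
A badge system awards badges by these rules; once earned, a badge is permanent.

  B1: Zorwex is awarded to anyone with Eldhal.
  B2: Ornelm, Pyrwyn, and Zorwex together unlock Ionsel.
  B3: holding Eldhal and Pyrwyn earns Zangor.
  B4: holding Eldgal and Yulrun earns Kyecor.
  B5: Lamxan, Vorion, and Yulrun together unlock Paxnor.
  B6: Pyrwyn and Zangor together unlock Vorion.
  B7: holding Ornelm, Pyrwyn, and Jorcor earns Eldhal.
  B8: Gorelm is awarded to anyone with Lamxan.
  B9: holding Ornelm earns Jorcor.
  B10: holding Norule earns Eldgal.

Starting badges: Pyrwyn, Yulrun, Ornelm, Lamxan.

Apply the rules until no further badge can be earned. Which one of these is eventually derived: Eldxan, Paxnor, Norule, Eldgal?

Paxnor

With Ornelm, Jorcor is earned (B9).
With Ornelm, Pyrwyn, and Jorcor, Eldhal is earned (B7).
With Eldhal and Pyrwyn, Zangor is earned (B3).
With Pyrwyn and Zangor, Vorion is earned (B6).
With Lamxan, Vorion, and Yulrun, Paxnor is earned (B5).
No rule produces Eldxan, and it is not given. Eldgal would need Norule (B10), but Norule is never earned. No rule produces Norule, and it is not given.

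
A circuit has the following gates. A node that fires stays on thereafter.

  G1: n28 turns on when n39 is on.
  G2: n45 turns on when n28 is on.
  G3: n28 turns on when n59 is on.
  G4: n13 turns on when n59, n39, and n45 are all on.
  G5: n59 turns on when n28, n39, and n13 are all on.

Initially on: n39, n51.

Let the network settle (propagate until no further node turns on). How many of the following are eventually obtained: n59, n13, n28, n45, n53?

2

G1: n39 on → n28 on.
G2: n28 on → n45 on.
n59 would need n28, n39, and n13 (G5), but n13 never turns on.
n13 would need n59, n39, and n45 (G4), but n59 never turns on.
n28: reached.
n45: reached.
No rule produces n53, and it is not given.
Reached: n28 and n45 — 2 of the 5.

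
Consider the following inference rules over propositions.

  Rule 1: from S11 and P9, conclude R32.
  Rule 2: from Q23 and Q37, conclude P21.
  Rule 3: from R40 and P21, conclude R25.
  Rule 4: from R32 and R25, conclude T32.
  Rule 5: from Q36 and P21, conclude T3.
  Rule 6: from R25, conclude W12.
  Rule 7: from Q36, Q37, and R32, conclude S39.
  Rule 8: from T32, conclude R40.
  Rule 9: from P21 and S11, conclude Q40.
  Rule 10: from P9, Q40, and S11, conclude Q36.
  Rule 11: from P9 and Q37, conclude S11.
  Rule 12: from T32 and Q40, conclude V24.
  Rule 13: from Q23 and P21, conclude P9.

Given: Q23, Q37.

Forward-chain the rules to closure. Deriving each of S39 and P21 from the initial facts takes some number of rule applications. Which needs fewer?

P21: From Q23 and Q37, Rule 2 gives P21. [1 rule application]
S39: From Q23 and Q37, Rule 2 gives P21. From Q23 and P21, Rule 13 gives P9. P9 and Q37 hold, so S11 follows (Rule 11). P21 and S11 hold, so Q40 follows (Rule 9). S11 and P9 hold, so R32 follows (Rule 1). P9, Q40, and S11 hold, so Q36 follows (Rule 10). From Q36, Q37, and R32, Rule 7 gives S39. [7 rule applications]
P21 needs fewer.

P21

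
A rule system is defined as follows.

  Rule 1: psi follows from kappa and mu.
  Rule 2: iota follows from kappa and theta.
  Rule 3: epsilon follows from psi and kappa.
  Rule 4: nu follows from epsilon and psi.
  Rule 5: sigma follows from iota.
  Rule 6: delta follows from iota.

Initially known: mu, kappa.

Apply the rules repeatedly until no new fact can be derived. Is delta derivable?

No

delta would need iota (Rule 6), but iota is never established.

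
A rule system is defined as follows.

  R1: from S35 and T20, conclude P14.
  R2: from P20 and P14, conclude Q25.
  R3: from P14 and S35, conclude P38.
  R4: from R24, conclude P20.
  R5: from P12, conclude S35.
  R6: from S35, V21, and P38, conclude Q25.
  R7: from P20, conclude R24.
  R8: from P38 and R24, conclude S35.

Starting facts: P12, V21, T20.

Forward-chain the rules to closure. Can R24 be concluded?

No

R24 would need P20 (R7), but P20 is never established.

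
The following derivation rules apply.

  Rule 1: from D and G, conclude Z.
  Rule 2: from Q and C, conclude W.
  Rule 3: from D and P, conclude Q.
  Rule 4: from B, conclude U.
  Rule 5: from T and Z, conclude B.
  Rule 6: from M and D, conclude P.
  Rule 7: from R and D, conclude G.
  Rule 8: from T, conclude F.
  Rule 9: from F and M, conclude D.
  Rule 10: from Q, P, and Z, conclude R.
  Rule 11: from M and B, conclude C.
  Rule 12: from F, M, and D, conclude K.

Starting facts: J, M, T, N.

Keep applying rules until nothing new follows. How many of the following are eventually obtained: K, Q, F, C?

T holds, so F follows (Rule 8).
From F and M, Rule 9 gives D.
F, M, and D hold, so K follows (Rule 12).
From M and D, Rule 6 gives P.
From D and P, Rule 3 gives Q.
K: reached.
Q: reached.
F: reached.
C would need M and B (Rule 11), but B is never established.
Reached: K, Q, and F — 3 of the 4.

3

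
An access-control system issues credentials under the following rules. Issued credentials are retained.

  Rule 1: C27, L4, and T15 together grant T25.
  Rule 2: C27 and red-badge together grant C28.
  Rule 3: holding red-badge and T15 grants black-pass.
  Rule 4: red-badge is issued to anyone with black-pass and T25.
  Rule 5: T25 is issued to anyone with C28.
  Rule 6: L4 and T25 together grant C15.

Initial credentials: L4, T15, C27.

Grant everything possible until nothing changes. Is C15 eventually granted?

Holding C27, L4, and T15 grants T25 (Rule 1).
Holding L4 and T25 grants C15 (Rule 6).

Yes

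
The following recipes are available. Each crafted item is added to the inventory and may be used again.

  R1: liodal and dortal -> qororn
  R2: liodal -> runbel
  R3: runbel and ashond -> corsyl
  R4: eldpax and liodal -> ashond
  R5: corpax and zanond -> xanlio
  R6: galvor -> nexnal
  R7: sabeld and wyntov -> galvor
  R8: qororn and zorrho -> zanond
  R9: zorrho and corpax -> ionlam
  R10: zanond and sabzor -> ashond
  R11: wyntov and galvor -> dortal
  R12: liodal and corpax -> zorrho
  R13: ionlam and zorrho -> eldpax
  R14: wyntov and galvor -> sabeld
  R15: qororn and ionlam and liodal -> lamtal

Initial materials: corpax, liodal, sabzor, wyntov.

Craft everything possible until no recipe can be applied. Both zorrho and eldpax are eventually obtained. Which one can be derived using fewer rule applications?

zorrho

zorrho: liodal and corpax -> zorrho (R12). [1 rule application]
eldpax: Using R12, liodal and corpax make zorrho. Using R9, zorrho and corpax make ionlam. ionlam and zorrho -> eldpax (R13). [3 rule applications]
zorrho needs fewer.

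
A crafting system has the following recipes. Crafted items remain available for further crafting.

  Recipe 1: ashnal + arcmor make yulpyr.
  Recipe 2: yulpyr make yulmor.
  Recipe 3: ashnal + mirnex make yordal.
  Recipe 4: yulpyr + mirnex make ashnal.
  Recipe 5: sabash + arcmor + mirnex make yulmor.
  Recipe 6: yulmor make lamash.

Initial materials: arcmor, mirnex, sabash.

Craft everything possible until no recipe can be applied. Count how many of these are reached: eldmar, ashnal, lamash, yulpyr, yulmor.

Using Recipe 5, sabash, arcmor, and mirnex make yulmor.
yulmor → lamash (Recipe 6).
No rule produces eldmar, and it is not given.
ashnal would need yulpyr and mirnex (Recipe 4), but yulpyr is never obtained.
lamash: reached.
yulpyr would need ashnal and arcmor (Recipe 1), but ashnal is never obtained.
yulmor: reached.
Reached: lamash and yulmor — 2 of the 5.

2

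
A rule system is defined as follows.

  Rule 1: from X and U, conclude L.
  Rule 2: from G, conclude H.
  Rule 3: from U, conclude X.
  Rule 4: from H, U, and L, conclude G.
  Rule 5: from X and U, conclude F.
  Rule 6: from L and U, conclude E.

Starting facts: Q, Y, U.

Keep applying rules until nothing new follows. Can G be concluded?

G would need H, U, and L (Rule 4), but H is never established.

No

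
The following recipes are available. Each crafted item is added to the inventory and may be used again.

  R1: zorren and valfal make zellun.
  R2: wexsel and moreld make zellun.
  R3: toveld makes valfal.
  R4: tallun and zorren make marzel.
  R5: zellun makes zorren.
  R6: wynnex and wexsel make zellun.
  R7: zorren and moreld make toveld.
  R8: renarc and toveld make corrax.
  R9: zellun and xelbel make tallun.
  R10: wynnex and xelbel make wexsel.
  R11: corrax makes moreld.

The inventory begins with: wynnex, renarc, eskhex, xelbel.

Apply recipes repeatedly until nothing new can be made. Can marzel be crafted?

Yes

Using R10, wynnex and xelbel make wexsel.
Using R6, wynnex and wexsel make zellun.
Using R9, zellun and xelbel make tallun.
Using R5, zellun makes zorren.
tallun and zorren → marzel (R4).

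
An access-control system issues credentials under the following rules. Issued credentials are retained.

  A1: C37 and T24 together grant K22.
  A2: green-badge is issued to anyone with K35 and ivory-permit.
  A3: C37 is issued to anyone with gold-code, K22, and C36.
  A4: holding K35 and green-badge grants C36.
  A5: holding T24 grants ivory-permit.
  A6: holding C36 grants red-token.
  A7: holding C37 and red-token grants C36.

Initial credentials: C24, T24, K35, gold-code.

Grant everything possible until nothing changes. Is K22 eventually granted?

K22 would need C37 and T24 (A1), but C37 is never granted.

No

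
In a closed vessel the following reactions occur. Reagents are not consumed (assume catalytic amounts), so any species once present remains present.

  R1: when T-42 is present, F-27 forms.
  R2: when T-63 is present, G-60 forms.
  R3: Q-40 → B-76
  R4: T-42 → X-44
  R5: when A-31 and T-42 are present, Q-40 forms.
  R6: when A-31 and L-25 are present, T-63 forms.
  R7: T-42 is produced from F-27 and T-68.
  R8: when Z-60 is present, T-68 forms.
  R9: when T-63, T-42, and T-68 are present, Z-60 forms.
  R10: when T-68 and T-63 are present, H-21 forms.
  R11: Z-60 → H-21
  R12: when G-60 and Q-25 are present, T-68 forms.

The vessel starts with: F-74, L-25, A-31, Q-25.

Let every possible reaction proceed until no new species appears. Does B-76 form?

No

B-76 would need Q-40 (R3), but Q-40 never forms.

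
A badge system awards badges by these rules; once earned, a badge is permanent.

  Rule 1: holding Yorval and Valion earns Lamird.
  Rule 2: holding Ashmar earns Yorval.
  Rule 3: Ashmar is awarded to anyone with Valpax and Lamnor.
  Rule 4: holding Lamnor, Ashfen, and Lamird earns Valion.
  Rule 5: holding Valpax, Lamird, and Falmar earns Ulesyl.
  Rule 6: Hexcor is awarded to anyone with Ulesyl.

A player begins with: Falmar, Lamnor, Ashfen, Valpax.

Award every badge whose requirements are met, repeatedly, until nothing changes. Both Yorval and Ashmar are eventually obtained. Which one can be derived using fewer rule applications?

Ashmar: With Valpax and Lamnor, Ashmar is earned (Rule 3). [1 rule application]
Yorval: With Valpax and Lamnor, Ashmar is earned (Rule 3). With Ashmar, Yorval is earned (Rule 2). [2 rule applications]
Ashmar needs fewer.

Ashmar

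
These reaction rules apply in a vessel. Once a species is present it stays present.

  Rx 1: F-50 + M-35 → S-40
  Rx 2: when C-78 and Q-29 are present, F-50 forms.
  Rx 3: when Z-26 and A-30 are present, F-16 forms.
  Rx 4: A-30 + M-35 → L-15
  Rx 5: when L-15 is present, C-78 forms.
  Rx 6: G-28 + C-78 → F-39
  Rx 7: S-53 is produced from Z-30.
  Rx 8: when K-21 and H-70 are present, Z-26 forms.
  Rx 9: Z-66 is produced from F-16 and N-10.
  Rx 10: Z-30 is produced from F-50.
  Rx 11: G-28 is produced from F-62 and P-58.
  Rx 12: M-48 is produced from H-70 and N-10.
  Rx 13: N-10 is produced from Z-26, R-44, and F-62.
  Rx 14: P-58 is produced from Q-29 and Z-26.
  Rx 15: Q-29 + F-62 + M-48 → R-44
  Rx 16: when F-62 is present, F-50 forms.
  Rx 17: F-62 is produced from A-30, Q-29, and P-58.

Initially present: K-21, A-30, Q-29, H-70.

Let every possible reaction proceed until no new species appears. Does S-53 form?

K-21 and H-70 present → Z-26 forms (Rx 8).
Q-29 and Z-26 present → P-58 forms (Rx 14).
A-30, Q-29, and P-58 present → F-62 forms (Rx 17).
F-62 present → F-50 forms (Rx 16).
F-50 present → Z-30 forms (Rx 10).
Z-30 present → S-53 forms (Rx 7).

Yes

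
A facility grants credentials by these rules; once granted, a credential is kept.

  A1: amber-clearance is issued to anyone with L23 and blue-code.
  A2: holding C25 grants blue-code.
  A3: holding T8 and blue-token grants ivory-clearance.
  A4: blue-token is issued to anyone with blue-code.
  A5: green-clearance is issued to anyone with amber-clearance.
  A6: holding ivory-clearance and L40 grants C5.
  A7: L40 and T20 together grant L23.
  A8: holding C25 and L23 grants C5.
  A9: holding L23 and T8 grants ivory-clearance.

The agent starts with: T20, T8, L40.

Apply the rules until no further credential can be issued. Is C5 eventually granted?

Holding L40 and T20 grants L23 (A7).
Holding L23 and T8 grants ivory-clearance (A9).
Holding ivory-clearance and L40 grants C5 (A6).

Yes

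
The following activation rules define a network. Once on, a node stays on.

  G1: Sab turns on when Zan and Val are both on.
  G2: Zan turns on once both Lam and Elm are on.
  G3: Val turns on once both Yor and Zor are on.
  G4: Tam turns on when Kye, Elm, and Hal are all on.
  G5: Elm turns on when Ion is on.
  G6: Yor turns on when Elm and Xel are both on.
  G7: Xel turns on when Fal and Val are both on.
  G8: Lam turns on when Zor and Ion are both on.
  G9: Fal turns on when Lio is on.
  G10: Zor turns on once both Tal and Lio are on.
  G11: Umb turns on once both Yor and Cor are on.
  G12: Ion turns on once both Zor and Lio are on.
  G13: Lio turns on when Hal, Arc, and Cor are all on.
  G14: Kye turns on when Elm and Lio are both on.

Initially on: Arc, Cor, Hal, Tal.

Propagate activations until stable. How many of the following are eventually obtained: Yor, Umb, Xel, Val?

0

Yor would need Elm and Xel (G6), but Xel never turns on.
Umb would need Yor and Cor (G11), but Yor never turns on.
Xel would need Fal and Val (G7), but Val never turns on.
Val would need Yor and Zor (G3), but Yor never turns on.
None of the 4 are reached.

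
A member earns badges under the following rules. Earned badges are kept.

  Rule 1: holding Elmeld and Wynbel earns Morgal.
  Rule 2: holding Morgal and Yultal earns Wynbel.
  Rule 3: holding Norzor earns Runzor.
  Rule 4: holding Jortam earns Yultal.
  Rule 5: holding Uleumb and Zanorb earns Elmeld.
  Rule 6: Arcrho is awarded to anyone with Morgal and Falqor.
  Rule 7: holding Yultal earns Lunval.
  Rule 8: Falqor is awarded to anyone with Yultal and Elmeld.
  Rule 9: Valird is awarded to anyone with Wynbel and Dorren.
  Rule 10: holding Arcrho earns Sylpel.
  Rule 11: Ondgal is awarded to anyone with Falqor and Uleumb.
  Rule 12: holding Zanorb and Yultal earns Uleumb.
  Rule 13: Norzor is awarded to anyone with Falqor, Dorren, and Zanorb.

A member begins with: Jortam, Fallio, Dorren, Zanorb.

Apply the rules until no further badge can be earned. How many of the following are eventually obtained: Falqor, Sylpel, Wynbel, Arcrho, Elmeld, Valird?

2

With Jortam, Yultal is earned (Rule 4).
With Zanorb and Yultal, Uleumb is earned (Rule 12).
With Uleumb and Zanorb, Elmeld is earned (Rule 5).
With Yultal and Elmeld, Falqor is earned (Rule 8).
Falqor: reached.
Sylpel would need Arcrho (Rule 10), but Arcrho is never earned.
Wynbel would need Morgal and Yultal (Rule 2), but Morgal is never earned.
Arcrho would need Morgal and Falqor (Rule 6), but Morgal is never earned.
Elmeld: reached.
Valird would need Wynbel and Dorren (Rule 9), but Wynbel is never earned.
Reached: Falqor and Elmeld — 2 of the 6.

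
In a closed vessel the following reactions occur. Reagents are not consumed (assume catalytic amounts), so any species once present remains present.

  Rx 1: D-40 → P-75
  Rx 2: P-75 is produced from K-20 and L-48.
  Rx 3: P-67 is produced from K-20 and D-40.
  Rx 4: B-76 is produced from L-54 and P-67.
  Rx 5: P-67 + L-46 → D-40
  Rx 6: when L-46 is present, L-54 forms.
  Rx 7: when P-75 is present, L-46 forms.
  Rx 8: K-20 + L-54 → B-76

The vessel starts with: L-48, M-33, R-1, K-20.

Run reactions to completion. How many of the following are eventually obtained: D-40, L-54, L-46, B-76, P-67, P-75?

4

K-20 and L-48 present → P-75 forms (Rx 2).
P-75 present → L-46 forms (Rx 7).
L-46 present → L-54 forms (Rx 6).
K-20 and L-54 present → B-76 forms (Rx 8).
D-40 would need P-67 and L-46 (Rx 5), but P-67 never forms.
L-54: reached.
L-46: reached.
B-76: reached.
P-67 would need K-20 and D-40 (Rx 3), but D-40 never forms.
P-75: reached.
Reached: L-54, L-46, B-76, and P-75 — 4 of the 6.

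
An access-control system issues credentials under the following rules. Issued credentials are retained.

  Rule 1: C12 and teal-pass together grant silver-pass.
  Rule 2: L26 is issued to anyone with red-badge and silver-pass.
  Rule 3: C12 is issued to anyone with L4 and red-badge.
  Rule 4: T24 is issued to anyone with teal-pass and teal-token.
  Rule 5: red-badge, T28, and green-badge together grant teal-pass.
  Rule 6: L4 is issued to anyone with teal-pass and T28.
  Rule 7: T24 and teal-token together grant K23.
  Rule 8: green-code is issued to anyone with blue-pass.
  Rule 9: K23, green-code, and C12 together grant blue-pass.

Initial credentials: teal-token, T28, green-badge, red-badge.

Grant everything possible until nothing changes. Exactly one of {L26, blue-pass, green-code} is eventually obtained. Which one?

Holding red-badge, T28, and green-badge grants teal-pass (Rule 5).
Holding teal-pass and T28 grants L4 (Rule 6).
Holding L4 and red-badge grants C12 (Rule 3).
Holding C12 and teal-pass grants silver-pass (Rule 1).
Holding red-badge and silver-pass grants L26 (Rule 2).
blue-pass would need K23, green-code, and C12 (Rule 9), but green-code is never granted. green-code would need blue-pass (Rule 8), but blue-pass is never granted.

L26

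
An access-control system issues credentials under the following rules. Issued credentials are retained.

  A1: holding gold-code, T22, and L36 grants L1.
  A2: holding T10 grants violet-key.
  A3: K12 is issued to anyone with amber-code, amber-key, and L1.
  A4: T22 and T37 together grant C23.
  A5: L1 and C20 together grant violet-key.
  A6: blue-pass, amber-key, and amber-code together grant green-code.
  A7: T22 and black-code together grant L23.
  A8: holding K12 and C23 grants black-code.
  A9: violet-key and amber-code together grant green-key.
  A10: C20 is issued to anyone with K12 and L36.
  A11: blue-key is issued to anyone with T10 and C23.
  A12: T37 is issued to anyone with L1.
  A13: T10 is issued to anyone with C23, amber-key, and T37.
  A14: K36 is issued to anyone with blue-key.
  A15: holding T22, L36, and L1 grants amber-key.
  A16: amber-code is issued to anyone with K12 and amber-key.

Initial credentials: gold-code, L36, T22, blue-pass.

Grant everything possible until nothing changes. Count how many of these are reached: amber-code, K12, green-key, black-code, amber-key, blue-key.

2

Holding gold-code, T22, and L36 grants L1 (A1).
Holding T22, L36, and L1 grants amber-key (A15).
Holding L1 grants T37 (A12).
Holding T22 and T37 grants C23 (A4).
Holding C23, amber-key, and T37 grants T10 (A13).
Holding T10 and C23 grants blue-key (A11).
amber-code would need K12 and amber-key (A16), but K12 is never granted.
K12 would need amber-code, amber-key, and L1 (A3), but amber-code is never granted.
green-key would need violet-key and amber-code (A9), but amber-code is never granted.
black-code would need K12 and C23 (A8), but K12 is never granted.
amber-key: reached.
blue-key: reached.
Reached: amber-key and blue-key — 2 of the 6.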